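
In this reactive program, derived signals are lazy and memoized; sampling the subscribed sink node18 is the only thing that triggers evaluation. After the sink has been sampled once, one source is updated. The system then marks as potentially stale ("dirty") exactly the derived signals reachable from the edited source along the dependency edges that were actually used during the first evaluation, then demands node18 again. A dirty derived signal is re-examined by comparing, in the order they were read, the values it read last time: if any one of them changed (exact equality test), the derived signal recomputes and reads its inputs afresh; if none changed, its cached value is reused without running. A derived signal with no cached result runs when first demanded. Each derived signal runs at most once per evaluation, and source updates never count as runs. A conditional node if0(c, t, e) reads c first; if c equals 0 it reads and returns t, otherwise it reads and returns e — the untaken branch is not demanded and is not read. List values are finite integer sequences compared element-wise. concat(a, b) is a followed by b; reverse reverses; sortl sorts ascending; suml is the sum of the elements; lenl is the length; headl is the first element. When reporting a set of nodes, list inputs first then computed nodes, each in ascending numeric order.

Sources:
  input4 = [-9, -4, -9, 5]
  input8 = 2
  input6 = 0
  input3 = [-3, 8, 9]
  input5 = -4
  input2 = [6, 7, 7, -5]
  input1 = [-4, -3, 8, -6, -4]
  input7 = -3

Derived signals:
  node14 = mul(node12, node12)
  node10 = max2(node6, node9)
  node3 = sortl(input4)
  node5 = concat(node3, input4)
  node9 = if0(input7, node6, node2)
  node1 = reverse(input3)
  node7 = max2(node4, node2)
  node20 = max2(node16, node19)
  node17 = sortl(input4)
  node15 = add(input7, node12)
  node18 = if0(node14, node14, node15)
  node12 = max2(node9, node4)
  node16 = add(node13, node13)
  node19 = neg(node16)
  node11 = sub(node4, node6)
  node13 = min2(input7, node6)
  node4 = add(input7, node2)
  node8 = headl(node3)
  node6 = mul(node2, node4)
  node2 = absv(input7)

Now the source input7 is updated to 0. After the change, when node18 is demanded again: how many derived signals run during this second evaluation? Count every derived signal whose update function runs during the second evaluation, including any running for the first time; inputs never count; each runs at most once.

7 derived signals run: node2, node4, node6, node9, node12, node14, node18.
Note the branch switch — demand abandons node15, which is never re-examined.

First demand of the output computes:
  node2 = absv(-3) = 3
  node4 = add(-3, 3) = 0
  node9 = if0(input7=-3 -> else branch node2) = 3
  node12 = max2(3, 0) = 3
  node14 = mul(3, 3) = 9
  node15 = add(-3, 3) = 0
  node18 = if0(node14=9 -> else branch node15) = 0

After the edit, cleaning proceeds:
  node2: a read changed (input7 -3->0) — executes, giving 0.
  node4: a read changed (input7 -3->0; node2 3->0) — executes, giving 0 — identical to its old value.
  node6: had never run; runs now, result 0.
  node9: a read changed (input7 -3->0; node2 3->0) — executes, giving 0.
  node12: a read changed (node9 3->0) — executes, giving 0.
  node14: a read changed (node12 3->0; node12 3->0) — executes, giving 0.
  node15: stays stale; no demand reaches it after the flip.
  node18: a read changed (node14 9->0) — executes, giving 0 — identical to its old value.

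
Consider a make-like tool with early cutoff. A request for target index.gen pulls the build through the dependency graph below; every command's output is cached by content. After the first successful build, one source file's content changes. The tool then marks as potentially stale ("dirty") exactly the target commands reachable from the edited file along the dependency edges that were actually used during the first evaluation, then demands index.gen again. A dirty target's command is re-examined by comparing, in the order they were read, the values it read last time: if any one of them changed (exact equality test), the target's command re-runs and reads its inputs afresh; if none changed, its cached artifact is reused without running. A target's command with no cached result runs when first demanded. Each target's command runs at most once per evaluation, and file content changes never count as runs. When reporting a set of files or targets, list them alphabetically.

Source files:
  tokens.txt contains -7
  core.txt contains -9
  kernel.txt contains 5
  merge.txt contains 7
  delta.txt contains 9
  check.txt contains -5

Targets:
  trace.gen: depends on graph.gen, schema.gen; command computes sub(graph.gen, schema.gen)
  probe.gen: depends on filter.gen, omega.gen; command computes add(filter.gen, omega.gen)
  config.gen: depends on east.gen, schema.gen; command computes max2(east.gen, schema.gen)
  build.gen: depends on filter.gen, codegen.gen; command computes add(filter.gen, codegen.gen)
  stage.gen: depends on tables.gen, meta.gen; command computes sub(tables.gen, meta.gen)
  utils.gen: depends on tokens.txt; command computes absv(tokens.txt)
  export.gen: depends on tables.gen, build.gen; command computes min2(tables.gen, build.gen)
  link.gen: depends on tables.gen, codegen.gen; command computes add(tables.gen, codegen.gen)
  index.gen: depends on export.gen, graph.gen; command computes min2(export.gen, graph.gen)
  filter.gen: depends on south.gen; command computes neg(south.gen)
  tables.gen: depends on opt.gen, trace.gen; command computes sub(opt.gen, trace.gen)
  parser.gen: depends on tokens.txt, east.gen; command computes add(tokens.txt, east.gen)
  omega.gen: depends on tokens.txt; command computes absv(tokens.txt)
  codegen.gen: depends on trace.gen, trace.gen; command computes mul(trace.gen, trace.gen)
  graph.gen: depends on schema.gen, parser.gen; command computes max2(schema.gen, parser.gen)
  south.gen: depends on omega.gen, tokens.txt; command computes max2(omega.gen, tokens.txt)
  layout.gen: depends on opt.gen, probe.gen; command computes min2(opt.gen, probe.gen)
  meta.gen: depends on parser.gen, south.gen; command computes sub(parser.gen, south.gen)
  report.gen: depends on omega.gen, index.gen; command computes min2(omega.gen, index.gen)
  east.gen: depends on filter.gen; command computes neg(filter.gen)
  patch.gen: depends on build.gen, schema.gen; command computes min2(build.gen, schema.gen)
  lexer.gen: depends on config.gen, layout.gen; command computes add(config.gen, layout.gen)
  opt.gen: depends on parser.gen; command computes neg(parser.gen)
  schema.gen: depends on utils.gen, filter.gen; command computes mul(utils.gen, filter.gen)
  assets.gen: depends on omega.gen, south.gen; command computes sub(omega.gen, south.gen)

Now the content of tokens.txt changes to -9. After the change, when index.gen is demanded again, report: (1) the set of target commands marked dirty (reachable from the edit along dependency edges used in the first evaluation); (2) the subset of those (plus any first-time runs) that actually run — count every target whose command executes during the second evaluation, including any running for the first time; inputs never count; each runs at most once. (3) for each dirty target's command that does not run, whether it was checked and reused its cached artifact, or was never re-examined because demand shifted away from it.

The edit dirties: build.gen, codegen.gen, east.gen, export.gen, filter.gen, graph.gen, index.gen, omega.gen, opt.gen, parser.gen, schema.gen, south.gen, tables.gen, trace.gen, utils.gen.
14 target commands run: build.gen, codegen.gen, east.gen, export.gen, filter.gen, graph.gen, index.gen, omega.gen, parser.gen, schema.gen, south.gen, tables.gen, trace.gen, utils.gen.
Cache hits after checking: opt.gen.
Note where the cutoff bites: opt.gen is checked, finds nothing changed, and keeps its cache.

First demand of the output computes:
  omega.gen = absv(-7) = 7
  south.gen = max2(7, -7) = 7
  filter.gen = neg(7) = -7
  east.gen = neg(-7) = 7
  parser.gen = add(-7, 7) = 0
  opt.gen = neg(0) = 0
  utils.gen = absv(-7) = 7
  schema.gen = mul(7, -7) = -49
  graph.gen = max2(-49, 0) = 0
  trace.gen = sub(0, -49) = 49
  codegen.gen = mul(49, 49) = 2401
  build.gen = add(-7, 2401) = 2394
  tables.gen = sub(0, 49) = -49
  export.gen = min2(-49, 2394) = -49
  index.gen = min2(-49, 0) = -49

After the edit, cleaning proceeds:
  omega.gen: a read changed (tokens.txt -7->-9) — executes, giving 9.
  south.gen: a read changed (omega.gen 7->9; tokens.txt -7->-9) — executes, giving 9.
  filter.gen: a read changed (south.gen 7->9) — executes, giving -9.
  east.gen: a read changed (filter.gen -7->-9) — executes, giving 9.
  parser.gen: a read changed (tokens.txt -7->-9; east.gen 7->9) — executes, giving 0 — identical to its old value.
  opt.gen: dirty, but its reads are unchanged (parser.gen unchanged); cached 0 stands.
  utils.gen: a read changed (tokens.txt -7->-9) — executes, giving 9.
  schema.gen: a read changed (utils.gen 7->9; filter.gen -7->-9) — executes, giving -81.
  graph.gen: a read changed (schema.gen -49->-81) — executes, giving 0 — identical to its old value.
  trace.gen: a read changed (schema.gen -49->-81) — executes, giving 81.
  codegen.gen: a read changed (trace.gen 49->81; trace.gen 49->81) — executes, giving 6561.
  build.gen: a read changed (filter.gen -7->-9; codegen.gen 2401->6561) — executes, giving 6552.
  tables.gen: a read changed (trace.gen 49->81) — executes, giving -81.
  export.gen: a read changed (tables.gen -49->-81; build.gen 2394->6552) — executes, giving -81.
  index.gen: a read changed (export.gen -49->-81) — executes, giving -81.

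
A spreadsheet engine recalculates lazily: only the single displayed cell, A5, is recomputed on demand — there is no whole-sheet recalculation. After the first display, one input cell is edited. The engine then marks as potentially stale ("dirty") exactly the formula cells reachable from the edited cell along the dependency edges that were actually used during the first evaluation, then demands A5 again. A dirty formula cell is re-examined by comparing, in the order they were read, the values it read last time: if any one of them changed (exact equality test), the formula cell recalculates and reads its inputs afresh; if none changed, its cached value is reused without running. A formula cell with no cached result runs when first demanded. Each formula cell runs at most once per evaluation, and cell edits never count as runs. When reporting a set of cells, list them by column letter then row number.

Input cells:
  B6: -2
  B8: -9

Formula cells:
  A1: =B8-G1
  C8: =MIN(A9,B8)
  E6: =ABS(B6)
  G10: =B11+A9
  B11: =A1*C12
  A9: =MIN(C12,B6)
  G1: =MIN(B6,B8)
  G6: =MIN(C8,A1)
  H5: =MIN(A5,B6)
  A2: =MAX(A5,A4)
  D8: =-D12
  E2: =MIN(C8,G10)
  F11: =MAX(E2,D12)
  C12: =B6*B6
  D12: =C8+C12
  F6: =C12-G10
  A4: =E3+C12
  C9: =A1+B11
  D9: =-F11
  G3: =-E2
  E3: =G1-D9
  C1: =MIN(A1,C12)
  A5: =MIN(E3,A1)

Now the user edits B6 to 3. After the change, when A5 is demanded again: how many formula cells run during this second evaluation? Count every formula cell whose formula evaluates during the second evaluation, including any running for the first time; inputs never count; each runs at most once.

First evaluation (everything demanded from the output):
  C12 = -2 * -2 = 4
  A9 = MIN(4, -2) = -2
  C8 = MIN(-2, -9) = -9
  D12 = -9 + 4 = -5
  G1 = MIN(-2, -9) = -9
  A1 = -9 - -9 = 0
  B11 = 0 * 4 = 0
  G10 = 0 + -2 = -2
  E2 = MIN(-9, -2) = -9
  F11 = MAX(-9, -5) = -5
  D9 = -(-5) = 5
  E3 = -9 - 5 = -14
  A5 = MIN(-14, 0) = -14

Propagation after the edit:
  C12: runs — B6 -2->3; B6 -2->3; result 9.
  A9: runs — C12 4->9; B6 -2->3; result 3.
  C8: runs — A9 -2->3; result -9 (same value as before).
  D12: runs — C12 4->9; result 0.
  G1: runs — B6 -2->3; result -9 (same value as before).
  A1: checked — values it read are unchanged (B8 unchanged, G1 unchanged); reused cached 0 without running.
  B11: runs — C12 4->9; result 0 (same value as before).
  G10: runs — A9 -2->3; result 3.
  E2: runs — G10 -2->3; result -9 (same value as before).
  F11: runs — D12 -5->0; result 0.
  D9: runs — F11 -5->0; result 0.
  E3: runs — D9 5->0; result -9.
  A5: runs — E3 -14->-9; result -9.

Key observation: the cutoff stops propagation at A1 — its inputs' values are unchanged, so it reuses its cache.

Formula cells that run: A5, A9, B11, C8, C12, D9, D12, E2, E3, F11, G1, G10 — 12 in total.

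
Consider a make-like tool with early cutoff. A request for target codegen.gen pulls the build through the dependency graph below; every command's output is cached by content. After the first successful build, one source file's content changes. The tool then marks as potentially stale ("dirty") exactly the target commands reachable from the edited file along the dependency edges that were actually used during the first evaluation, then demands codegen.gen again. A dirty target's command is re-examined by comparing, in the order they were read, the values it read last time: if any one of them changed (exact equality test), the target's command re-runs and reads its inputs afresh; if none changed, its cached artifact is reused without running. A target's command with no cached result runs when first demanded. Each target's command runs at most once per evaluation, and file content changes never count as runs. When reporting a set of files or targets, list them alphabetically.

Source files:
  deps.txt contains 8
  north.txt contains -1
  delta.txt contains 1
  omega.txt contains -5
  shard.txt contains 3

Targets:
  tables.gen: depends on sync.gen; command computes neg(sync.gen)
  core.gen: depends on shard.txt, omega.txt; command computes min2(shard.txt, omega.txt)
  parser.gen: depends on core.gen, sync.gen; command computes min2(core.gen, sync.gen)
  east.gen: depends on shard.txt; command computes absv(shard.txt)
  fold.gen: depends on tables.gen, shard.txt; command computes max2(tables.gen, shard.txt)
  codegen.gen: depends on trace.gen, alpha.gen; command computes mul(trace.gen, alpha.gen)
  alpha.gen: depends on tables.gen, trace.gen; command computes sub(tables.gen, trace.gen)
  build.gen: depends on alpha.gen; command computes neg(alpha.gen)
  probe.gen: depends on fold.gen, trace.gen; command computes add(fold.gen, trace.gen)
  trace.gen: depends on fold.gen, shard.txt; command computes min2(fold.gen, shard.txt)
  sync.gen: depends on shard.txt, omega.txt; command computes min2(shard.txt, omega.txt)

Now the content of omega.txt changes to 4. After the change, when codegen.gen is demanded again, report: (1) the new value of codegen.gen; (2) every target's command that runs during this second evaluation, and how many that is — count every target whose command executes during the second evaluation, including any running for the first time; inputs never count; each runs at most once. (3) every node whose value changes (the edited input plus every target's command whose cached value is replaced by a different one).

First demand of the output computes:
  sync.gen = min2(3, -5) = -5
  tables.gen = neg(-5) = 5
  fold.gen = max2(5, 3) = 5
  trace.gen = min2(5, 3) = 3
  alpha.gen = sub(5, 3) = 2
  codegen.gen = mul(3, 2) = 6

After the edit, cleaning proceeds:
  sync.gen: a read changed (omega.txt -5->4) — executes, giving 3.
  tables.gen: a read changed (sync.gen -5->3) — executes, giving -3.
  fold.gen: a read changed (tables.gen 5->-3) — executes, giving 3.
  trace.gen: a read changed (fold.gen 5->3) — executes, giving 3 — identical to its old value.
  alpha.gen: a read changed (tables.gen 5->-3) — executes, giving -6.
  codegen.gen: a read changed (alpha.gen 2->-6) — executes, giving -18.

Demanding codegen.gen again yields -18.
6 target commands run: alpha.gen, codegen.gen, fold.gen, sync.gen, tables.gen, trace.gen.
The nodes whose values change: alpha.gen, codegen.gen, fold.gen, omega.txt, sync.gen, tables.gen.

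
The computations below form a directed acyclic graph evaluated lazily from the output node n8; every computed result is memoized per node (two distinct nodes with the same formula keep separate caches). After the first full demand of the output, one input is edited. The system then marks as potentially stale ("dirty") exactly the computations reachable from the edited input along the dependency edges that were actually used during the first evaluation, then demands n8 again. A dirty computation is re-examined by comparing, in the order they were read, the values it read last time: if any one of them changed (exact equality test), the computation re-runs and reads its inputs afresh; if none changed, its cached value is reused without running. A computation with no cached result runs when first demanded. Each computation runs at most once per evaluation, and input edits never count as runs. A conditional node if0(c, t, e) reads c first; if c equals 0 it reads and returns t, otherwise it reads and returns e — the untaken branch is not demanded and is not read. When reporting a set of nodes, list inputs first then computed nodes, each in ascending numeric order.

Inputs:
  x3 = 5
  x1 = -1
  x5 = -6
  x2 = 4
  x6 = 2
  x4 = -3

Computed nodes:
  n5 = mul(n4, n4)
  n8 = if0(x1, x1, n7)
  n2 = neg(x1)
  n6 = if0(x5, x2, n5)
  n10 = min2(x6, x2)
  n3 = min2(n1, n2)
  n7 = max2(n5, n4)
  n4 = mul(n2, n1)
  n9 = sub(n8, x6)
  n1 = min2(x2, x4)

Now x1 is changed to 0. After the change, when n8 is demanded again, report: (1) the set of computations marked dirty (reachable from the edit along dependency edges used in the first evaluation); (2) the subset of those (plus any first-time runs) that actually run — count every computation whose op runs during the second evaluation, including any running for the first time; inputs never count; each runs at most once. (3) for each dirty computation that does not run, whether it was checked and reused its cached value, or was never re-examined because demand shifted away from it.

First demand of the output computes:
  n1 = min2(4, -3) = -3
  n2 = neg(-1) = 1
  n4 = mul(1, -3) = -3
  n5 = mul(-3, -3) = 9
  n7 = max2(9, -3) = 9
  n8 = if0(x1=-1 -> else branch n7) = 9

After the edit, cleaning proceeds:
  n2: stays stale; no demand reaches it after the flip.
  n4: stays stale; no demand reaches it after the flip.
  n5: stays stale; no demand reaches it after the flip.
  n7: stays stale; no demand reaches it after the flip.
  n8: a read changed (x1 -1->0) — executes, giving 0.

Note the branch switch — demand abandons n2, n4, n5, n7, which are never re-examined.

The edit dirties: n2, n4, n5, n7, n8.
1 computations run: n8.
Unvisited dirty nodes (no longer demanded): n2, n4, n5, n7.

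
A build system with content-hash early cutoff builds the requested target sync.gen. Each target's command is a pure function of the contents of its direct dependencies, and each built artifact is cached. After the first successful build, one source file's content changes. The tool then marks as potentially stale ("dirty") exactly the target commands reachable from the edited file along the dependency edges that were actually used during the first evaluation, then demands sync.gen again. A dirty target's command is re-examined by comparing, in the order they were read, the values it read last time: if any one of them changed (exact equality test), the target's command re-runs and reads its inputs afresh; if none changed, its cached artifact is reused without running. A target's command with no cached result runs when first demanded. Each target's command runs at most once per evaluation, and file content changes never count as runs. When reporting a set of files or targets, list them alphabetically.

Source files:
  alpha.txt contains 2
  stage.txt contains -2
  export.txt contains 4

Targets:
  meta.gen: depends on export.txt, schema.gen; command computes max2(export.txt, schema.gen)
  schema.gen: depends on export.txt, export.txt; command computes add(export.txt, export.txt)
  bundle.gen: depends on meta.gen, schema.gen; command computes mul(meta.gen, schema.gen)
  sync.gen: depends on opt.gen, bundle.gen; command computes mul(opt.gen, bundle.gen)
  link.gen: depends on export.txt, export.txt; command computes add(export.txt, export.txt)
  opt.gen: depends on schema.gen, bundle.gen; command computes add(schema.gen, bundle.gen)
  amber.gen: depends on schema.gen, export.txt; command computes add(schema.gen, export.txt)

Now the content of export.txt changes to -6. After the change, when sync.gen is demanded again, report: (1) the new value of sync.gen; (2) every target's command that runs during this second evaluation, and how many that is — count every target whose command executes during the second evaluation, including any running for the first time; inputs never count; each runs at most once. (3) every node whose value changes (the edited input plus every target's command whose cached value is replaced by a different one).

New value of sync.gen: 4320.
Target commands that run: bundle.gen, meta.gen, opt.gen, schema.gen, sync.gen — 5 in total.
Values that change: bundle.gen, export.txt, meta.gen, opt.gen, schema.gen, sync.gen.

First evaluation (everything demanded from the output):
  schema.gen = add(4, 4) = 8
  meta.gen = max2(4, 8) = 8
  bundle.gen = mul(8, 8) = 64
  opt.gen = add(8, 64) = 72
  sync.gen = mul(72, 64) = 4608

Propagation after the edit:
  schema.gen: runs — export.txt 4->-6; export.txt 4->-6; result -12.
  meta.gen: runs — export.txt 4->-6; schema.gen 8->-12; result -6.
  bundle.gen: runs — meta.gen 8->-6; schema.gen 8->-12; result 72.
  opt.gen: runs — schema.gen 8->-12; bundle.gen 64->72; result 60.
  sync.gen: runs — opt.gen 72->60; bundle.gen 64->72; result 4320.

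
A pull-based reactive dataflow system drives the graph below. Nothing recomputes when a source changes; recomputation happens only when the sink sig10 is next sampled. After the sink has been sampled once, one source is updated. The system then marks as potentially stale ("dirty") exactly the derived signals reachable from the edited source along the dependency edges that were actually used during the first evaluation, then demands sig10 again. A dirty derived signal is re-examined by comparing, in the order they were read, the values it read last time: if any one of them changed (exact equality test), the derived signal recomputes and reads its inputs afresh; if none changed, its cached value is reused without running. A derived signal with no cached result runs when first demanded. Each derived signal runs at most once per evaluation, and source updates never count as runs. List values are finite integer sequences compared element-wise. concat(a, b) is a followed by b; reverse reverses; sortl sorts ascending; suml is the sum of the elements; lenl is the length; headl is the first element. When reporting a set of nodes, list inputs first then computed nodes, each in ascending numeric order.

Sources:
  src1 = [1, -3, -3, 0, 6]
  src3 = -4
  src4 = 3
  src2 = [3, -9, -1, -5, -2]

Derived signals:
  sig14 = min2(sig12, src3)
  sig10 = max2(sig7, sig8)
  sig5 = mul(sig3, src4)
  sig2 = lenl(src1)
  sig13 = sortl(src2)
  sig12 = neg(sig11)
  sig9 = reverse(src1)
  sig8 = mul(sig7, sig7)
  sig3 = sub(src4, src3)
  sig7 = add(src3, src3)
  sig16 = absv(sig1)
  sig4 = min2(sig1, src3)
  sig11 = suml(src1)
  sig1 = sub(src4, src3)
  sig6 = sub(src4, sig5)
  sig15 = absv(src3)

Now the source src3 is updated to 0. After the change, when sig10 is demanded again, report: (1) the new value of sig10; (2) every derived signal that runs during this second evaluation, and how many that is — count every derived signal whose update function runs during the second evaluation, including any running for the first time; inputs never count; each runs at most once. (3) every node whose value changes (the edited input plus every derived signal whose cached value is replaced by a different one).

First evaluation (everything demanded from the output):
  sig7 = add(-4, -4) = -8
  sig8 = mul(-8, -8) = 64
  sig10 = max2(-8, 64) = 64

Propagation after the edit:
  sig7: runs — src3 -4->0; src3 -4->0; result 0.
  sig8: runs — sig7 -8->0; sig7 -8->0; result 0.
  sig10: runs — sig7 -8->0; sig8 64->0; result 0.

New value of sig10: 0.
Derived signals that run: sig7, sig8, sig10 — 3 in total.
Values that change: src3, sig7, sig8, sig10.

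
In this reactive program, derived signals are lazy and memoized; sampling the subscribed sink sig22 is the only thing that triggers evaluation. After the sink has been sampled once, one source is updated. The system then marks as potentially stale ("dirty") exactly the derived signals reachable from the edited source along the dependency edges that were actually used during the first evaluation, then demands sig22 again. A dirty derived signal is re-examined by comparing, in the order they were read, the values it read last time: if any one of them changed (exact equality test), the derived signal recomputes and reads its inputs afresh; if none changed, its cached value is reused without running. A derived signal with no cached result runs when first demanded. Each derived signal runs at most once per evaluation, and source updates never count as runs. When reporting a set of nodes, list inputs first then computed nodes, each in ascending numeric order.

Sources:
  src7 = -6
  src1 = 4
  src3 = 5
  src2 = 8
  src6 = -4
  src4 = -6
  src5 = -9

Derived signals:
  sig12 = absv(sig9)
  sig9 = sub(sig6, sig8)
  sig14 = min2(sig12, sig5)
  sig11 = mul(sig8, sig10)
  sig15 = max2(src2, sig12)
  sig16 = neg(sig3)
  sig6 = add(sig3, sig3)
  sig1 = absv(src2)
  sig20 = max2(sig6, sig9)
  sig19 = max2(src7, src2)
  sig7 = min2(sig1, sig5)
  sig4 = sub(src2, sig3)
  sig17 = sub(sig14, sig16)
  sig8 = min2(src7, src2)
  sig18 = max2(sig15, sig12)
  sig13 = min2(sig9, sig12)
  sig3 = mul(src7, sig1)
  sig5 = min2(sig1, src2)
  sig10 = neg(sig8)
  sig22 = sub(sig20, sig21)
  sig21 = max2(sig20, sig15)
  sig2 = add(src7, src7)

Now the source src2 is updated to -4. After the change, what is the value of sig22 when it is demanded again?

First demand of the output computes:
  sig1 = absv(8) = 8
  sig3 = mul(-6, 8) = -48
  sig6 = add(-48, -48) = -96
  sig8 = min2(-6, 8) = -6
  sig9 = sub(-96, -6) = -90
  sig12 = absv(-90) = 90
  sig15 = max2(8, 90) = 90
  sig20 = max2(-96, -90) = -90
  sig21 = max2(-90, 90) = 90
  sig22 = sub(-90, 90) = -180

After the edit, cleaning proceeds:
  sig1: a read changed (src2 8->-4) — executes, giving 4.
  sig3: a read changed (sig1 8->4) — executes, giving -24.
  sig6: a read changed (sig3 -48->-24; sig3 -48->-24) — executes, giving -48.
  sig8: a read changed (src2 8->-4) — executes, giving -6 — identical to its old value.
  sig9: a read changed (sig6 -96->-48) — executes, giving -42.
  sig12: a read changed (sig9 -90->-42) — executes, giving 42.
  sig15: a read changed (src2 8->-4; sig12 90->42) — executes, giving 42.
  sig20: a read changed (sig6 -96->-48; sig9 -90->-42) — executes, giving -42.
  sig21: a read changed (sig20 -90->-42; sig15 90->42) — executes, giving 42.
  sig22: a read changed (sig20 -90->-42; sig21 90->42) — executes, giving -84.

Demanding sig22 again yields -84.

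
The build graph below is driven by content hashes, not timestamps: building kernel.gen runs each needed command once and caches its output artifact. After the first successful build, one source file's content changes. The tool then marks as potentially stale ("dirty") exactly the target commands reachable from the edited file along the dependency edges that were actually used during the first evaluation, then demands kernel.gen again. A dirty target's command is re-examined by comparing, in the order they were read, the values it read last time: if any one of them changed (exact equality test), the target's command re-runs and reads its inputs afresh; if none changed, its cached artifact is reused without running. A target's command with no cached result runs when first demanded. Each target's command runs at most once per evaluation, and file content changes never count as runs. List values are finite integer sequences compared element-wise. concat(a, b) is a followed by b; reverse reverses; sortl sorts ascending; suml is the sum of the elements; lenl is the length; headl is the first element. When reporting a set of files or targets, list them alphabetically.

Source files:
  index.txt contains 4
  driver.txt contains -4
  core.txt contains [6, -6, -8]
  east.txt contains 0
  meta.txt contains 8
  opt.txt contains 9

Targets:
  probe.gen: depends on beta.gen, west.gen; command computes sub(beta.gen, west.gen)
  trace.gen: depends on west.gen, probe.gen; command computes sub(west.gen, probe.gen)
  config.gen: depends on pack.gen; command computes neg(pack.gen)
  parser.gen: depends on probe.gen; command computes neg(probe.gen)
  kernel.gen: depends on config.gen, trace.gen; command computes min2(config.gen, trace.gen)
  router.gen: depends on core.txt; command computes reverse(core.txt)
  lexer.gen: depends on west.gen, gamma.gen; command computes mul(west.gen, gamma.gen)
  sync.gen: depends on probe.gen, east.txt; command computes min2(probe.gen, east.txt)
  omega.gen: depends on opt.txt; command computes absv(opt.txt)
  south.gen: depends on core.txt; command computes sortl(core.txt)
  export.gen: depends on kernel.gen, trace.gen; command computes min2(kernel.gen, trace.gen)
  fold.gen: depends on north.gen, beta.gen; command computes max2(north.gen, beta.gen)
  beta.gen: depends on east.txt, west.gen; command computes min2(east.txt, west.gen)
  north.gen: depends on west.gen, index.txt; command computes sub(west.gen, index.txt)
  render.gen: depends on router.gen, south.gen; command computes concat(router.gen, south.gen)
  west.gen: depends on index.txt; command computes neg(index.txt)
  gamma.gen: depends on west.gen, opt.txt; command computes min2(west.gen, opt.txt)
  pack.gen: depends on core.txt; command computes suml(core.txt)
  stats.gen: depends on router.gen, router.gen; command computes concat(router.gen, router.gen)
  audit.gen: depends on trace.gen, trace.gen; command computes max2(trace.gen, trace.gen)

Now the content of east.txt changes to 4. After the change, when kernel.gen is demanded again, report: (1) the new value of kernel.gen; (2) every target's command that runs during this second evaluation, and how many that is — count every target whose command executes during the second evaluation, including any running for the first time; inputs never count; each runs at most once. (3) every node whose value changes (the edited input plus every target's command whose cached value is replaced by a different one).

Initial pass — values computed on the first demand:
  pack.gen = suml([6, -6, -8]) = -8
  config.gen = neg(-8) = 8
  west.gen = neg(4) = -4
  beta.gen = min2(0, -4) = -4
  probe.gen = sub(-4, -4) = 0
  trace.gen = sub(-4, 0) = -4
  kernel.gen = min2(8, -4) = -4

Second demand — change propagation:
  beta.gen: re-runs because east.txt 0->4; new result -4 (unchanged).
  probe.gen: re-examined; everything it read last time is the same (beta.gen unchanged, west.gen unchanged) — cache 0 kept, no run.
  trace.gen: re-examined; everything it read last time is the same (west.gen unchanged, probe.gen unchanged) — cache -4 kept, no run.
  kernel.gen: re-examined; everything it read last time is the same (config.gen unchanged, trace.gen unchanged) — cache -4 kept, no run.

The important point: beta.gen recomputes to an identical value, and the output ends up unchanged.

kernel.gen now evaluates to -4.
Run set: beta.gen (1 run).
Changed values: east.txt.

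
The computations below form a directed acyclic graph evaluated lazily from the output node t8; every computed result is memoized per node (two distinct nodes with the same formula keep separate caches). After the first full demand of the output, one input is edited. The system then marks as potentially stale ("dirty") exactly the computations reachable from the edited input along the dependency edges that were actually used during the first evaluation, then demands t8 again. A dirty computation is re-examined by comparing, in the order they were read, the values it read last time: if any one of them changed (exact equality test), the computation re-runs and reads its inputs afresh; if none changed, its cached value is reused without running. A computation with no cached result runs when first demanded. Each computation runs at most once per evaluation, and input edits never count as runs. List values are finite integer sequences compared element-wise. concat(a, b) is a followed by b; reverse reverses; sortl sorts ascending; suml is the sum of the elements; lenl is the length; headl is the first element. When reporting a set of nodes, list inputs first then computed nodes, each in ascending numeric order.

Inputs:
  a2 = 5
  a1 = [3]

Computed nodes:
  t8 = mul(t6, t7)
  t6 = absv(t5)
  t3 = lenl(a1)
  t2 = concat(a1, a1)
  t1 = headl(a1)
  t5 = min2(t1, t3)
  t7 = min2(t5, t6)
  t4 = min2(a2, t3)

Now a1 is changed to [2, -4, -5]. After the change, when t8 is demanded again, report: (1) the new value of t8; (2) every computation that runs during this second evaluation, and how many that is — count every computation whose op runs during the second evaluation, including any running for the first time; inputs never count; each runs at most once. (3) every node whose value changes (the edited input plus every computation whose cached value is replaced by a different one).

First demand of the output computes:
  t1 = headl([3]) = 3
  t3 = lenl([3]) = 1
  t5 = min2(3, 1) = 1
  t6 = absv(1) = 1
  t7 = min2(1, 1) = 1
  t8 = mul(1, 1) = 1

After the edit, cleaning proceeds:
  t1: a read changed (a1 [3]->[2, -4, -5]) — executes, giving 2.
  t3: a read changed (a1 [3]->[2, -4, -5]) — executes, giving 3.
  t5: a read changed (t1 3->2; t3 1->3) — executes, giving 2.
  t6: a read changed (t5 1->2) — executes, giving 2.
  t7: a read changed (t5 1->2; t6 1->2) — executes, giving 2.
  t8: a read changed (t6 1->2; t7 1->2) — executes, giving 4.

Demanding t8 again yields 4.
6 computations run: t1, t3, t5, t6, t7, t8.
The nodes whose values change: a1, t1, t3, t5, t6, t7, t8.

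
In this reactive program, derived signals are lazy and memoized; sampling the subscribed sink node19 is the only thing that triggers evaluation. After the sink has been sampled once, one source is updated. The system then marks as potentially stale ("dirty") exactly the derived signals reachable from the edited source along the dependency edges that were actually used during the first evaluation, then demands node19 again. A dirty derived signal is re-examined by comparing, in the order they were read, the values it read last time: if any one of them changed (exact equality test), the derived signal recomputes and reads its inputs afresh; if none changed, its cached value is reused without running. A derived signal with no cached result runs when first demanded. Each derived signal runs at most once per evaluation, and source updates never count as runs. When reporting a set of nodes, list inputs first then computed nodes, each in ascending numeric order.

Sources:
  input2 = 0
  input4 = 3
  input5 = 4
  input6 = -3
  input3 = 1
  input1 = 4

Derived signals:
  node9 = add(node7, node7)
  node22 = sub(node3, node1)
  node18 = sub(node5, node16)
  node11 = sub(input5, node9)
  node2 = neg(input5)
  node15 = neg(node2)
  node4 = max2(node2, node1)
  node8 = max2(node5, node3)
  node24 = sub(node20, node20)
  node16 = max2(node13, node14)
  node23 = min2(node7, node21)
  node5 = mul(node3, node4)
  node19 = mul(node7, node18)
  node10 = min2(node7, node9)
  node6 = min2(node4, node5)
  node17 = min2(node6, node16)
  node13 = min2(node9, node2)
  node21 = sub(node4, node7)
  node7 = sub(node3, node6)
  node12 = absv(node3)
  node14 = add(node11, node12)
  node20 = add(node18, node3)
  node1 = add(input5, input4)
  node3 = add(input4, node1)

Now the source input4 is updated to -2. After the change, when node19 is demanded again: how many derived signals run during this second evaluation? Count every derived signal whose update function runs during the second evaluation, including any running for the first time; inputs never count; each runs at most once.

14 derived signals run: node1, node3, node4, node5, node6, node7, node9, node11, node12, node13, node14, node16, node18, node19.

First demand of the output computes:
  node1 = add(4, 3) = 7
  node2 = neg(4) = -4
  node3 = add(3, 7) = 10
  node4 = max2(-4, 7) = 7
  node5 = mul(10, 7) = 70
  node6 = min2(7, 70) = 7
  node7 = sub(10, 7) = 3
  node9 = add(3, 3) = 6
  node11 = sub(4, 6) = -2
  node12 = absv(10) = 10
  node13 = min2(6, -4) = -4
  node14 = add(-2, 10) = 8
  node16 = max2(-4, 8) = 8
  node18 = sub(70, 8) = 62
  node19 = mul(3, 62) = 186

After the edit, cleaning proceeds:
  node1: a read changed (input4 3->-2) — executes, giving 2.
  node3: a read changed (input4 3->-2; node1 7->2) — executes, giving 0.
  node4: a read changed (node1 7->2) — executes, giving 2.
  node5: a read changed (node3 10->0; node4 7->2) — executes, giving 0.
  node6: a read changed (node4 7->2; node5 70->0) — executes, giving 0.
  node7: a read changed (node3 10->0; node6 7->0) — executes, giving 0.
  node9: a read changed (node7 3->0; node7 3->0) — executes, giving 0.
  node11: a read changed (node9 6->0) — executes, giving 4.
  node12: a read changed (node3 10->0) — executes, giving 0.
  node13: a read changed (node9 6->0) — executes, giving -4 — identical to its old value.
  node14: a read changed (node11 -2->4; node12 10->0) — executes, giving 4.
  node16: a read changed (node14 8->4) — executes, giving 4.
  node18: a read changed (node5 70->0; node16 8->4) — executes, giving -4.
  node19: a read changed (node7 3->0; node18 62->-4) — executes, giving 0.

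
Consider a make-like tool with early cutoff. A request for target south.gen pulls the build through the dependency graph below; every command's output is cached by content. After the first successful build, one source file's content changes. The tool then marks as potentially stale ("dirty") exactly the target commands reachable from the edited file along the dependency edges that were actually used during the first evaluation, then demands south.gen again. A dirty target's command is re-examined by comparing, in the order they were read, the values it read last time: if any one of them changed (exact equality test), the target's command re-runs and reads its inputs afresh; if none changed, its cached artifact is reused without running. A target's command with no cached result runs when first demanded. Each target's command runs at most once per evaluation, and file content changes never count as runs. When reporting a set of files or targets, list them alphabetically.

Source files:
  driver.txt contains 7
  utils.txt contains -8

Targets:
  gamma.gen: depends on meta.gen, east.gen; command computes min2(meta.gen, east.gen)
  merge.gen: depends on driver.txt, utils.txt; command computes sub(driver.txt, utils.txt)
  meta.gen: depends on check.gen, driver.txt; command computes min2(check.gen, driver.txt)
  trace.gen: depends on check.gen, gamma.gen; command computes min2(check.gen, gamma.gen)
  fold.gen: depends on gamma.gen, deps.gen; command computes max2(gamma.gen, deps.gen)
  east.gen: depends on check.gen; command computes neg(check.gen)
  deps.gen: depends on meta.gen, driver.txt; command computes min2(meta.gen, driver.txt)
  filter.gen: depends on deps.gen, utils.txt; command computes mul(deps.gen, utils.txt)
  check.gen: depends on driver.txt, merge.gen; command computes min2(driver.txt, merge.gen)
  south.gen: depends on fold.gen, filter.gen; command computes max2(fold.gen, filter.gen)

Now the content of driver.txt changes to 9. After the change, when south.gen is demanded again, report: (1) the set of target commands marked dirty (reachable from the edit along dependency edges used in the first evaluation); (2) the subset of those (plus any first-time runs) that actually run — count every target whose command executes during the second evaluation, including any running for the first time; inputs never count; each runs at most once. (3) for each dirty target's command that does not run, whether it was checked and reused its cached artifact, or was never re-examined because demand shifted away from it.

First demand of the output computes:
  merge.gen = sub(7, -8) = 15
  check.gen = min2(7, 15) = 7
  east.gen = neg(7) = -7
  meta.gen = min2(7, 7) = 7
  deps.gen = min2(7, 7) = 7
  filter.gen = mul(7, -8) = -56
  gamma.gen = min2(7, -7) = -7
  fold.gen = max2(-7, 7) = 7
  south.gen = max2(7, -56) = 7

After the edit, cleaning proceeds:
  merge.gen: a read changed (driver.txt 7->9) — executes, giving 17.
  check.gen: a read changed (driver.txt 7->9; merge.gen 15->17) — executes, giving 9.
  east.gen: a read changed (check.gen 7->9) — executes, giving -9.
  meta.gen: a read changed (check.gen 7->9; driver.txt 7->9) — executes, giving 9.
  deps.gen: a read changed (meta.gen 7->9; driver.txt 7->9) — executes, giving 9.
  filter.gen: a read changed (deps.gen 7->9) — executes, giving -72.
  gamma.gen: a read changed (meta.gen 7->9; east.gen -7->-9) — executes, giving -9.
  fold.gen: a read changed (gamma.gen -7->-9; deps.gen 7->9) — executes, giving 9.
  south.gen: a read changed (fold.gen 7->9; filter.gen -56->-72) — executes, giving 9.

The edit dirties: check.gen, deps.gen, east.gen, filter.gen, fold.gen, gamma.gen, merge.gen, meta.gen, south.gen.
9 target commands run: check.gen, deps.gen, east.gen, filter.gen, fold.gen, gamma.gen, merge.gen, meta.gen, south.gen.
No dirty target's command escaped a run.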